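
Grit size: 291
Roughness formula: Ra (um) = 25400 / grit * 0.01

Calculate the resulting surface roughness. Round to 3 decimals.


Ra = 25400 / 291 * 0.01
= 0.873 um

0.873


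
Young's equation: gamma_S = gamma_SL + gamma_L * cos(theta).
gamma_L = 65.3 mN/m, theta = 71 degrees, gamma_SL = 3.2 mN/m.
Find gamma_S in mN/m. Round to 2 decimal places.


cos(71 deg) = 0.325568
gamma_S = 3.2 + 65.3 * 0.325568
= 24.46 mN/m

24.46


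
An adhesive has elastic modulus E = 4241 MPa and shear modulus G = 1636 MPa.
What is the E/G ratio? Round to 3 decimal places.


E/G = 4241 / 1636 = 2.592

2.592


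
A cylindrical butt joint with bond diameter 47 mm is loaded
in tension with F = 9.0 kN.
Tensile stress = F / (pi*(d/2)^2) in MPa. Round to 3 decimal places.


Area = pi * (47/2)^2 = 1734.9445 mm^2
Stress = 9.0*1000 / 1734.9445
= 5.187 MPa

5.187


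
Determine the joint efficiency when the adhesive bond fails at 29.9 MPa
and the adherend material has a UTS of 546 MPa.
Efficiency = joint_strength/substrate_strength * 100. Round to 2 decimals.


Joint efficiency = 29.9 / 546 * 100
= 5.48%

5.48


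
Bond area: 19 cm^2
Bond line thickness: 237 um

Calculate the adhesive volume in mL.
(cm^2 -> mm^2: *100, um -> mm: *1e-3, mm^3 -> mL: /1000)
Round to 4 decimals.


V = 19*100 * 237*1e-3 / 1000
= 0.4503 mL

0.4503


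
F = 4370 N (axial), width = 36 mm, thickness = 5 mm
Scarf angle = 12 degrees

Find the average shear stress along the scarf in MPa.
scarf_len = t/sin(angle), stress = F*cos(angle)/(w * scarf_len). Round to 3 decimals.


scarf_len = 5/sin(12 deg) = 24.0487
cos(12 deg) = 0.978148
stress = 4370*0.978148/(36*24.0487) = 4.937 MPa

4.937


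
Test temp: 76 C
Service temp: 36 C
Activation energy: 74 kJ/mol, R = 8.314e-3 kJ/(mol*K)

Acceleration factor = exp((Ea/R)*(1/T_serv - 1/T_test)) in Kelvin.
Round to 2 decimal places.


AF = exp((74/0.008314)*(1/309.15 - 1/349.15))
= 27.07

27.07


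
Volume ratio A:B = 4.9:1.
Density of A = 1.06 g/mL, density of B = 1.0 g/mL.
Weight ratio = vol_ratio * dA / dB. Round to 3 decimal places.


Wt ratio = 4.9 * 1.06 / 1.0
= 5.194

5.194


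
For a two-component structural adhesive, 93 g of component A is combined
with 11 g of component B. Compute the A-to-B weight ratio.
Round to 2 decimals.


Weight ratio A:B = 93 / 11
= 8.45

8.45


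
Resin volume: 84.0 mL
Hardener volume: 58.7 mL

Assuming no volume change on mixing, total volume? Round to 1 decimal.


V_total = 84.0 + 58.7 = 142.7 mL

142.7


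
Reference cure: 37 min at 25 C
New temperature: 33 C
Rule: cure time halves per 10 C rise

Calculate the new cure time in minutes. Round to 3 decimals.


factor = 2^((33-25)/10) = 1.7411
t_new = 37 / 1.7411 = 21.251 min

21.251


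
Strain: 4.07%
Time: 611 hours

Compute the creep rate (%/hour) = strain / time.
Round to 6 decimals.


Creep rate = 4.07 / 611
= 0.006661 %/h

0.006661


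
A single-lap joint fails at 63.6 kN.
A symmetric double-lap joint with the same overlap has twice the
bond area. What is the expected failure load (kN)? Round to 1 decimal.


Double-lap load = 2 * 63.6 = 127.2 kN

127.2


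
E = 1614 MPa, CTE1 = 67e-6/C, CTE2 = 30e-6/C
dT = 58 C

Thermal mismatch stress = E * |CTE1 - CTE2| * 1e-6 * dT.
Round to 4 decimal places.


= 1614 * 37e-6 * 58
= 3.4636 MPa

3.4636


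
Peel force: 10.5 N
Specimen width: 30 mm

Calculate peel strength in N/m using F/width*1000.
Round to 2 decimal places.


Peel strength = 10.5 / 30 * 1000 = 350.00 N/m

350.00


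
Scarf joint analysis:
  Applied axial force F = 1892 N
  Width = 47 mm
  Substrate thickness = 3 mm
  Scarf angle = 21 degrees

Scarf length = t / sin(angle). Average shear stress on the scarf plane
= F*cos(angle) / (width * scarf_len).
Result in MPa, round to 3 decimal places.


Scarf length = 3 / sin(21 deg) = 8.3713 mm
cos(21 deg) = 0.933580
Shear = 1892 * 0.933580 / (47 * 8.3713)
= 4.489 MPa

4.489


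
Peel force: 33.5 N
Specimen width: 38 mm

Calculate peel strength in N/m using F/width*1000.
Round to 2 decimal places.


Peel strength = 33.5 / 38 * 1000 = 881.58 N/m

881.58


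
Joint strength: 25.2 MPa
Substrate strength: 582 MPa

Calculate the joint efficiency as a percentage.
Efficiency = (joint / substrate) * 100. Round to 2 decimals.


Efficiency = (25.2 / 582) * 100 = 4.33%

4.33


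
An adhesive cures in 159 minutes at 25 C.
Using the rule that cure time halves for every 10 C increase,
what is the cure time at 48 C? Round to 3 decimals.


Factor = 2^((48 - 25) / 10) = 4.9246
Cure time = 159 / 4.9246
= 32.287 minutes

32.287


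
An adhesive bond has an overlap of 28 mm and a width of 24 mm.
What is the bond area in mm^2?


Bond area = overlap * width
= 28 * 24
= 672 mm^2

672


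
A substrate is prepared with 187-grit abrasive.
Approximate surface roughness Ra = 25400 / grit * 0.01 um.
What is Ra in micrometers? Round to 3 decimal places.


Ra = 25400 / 187 * 0.01 = 1.358 um

1.358


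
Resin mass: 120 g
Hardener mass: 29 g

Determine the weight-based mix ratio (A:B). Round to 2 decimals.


Ratio = 120 / 29 = 4.14

4.14


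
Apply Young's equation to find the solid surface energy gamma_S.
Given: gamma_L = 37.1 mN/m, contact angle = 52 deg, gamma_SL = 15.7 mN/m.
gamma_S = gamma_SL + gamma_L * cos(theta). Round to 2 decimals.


theta_rad = 52 * pi/180 = 0.907571
gamma_S = 15.7 + 37.1 * cos(0.907571)
= 38.54 mN/m

38.54


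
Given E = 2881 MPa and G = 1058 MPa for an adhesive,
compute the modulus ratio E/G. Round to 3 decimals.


E/G ratio = 2881 / 1058 = 2.723

2.723


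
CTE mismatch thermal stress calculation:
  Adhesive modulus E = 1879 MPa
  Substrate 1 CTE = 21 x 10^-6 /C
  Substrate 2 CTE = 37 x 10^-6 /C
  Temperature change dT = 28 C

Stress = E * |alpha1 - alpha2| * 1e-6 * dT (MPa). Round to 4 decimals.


delta_alpha = |21 - 37| = 16 x 10^-6/C
Stress = 1879 * 16e-6 * 28
= 0.8418 MPa

0.8418


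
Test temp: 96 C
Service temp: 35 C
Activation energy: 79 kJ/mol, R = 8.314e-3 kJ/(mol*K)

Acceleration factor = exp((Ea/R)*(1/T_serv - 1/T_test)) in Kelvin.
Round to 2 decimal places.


AF = exp((79/0.008314)*(1/308.15 - 1/369.15))
= 163.28

163.28


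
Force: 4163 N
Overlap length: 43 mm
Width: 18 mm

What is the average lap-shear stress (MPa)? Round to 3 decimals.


Average shear stress = F / (overlap * width)
= 4163 / (43 * 18)
= 5.379 MPa

5.379


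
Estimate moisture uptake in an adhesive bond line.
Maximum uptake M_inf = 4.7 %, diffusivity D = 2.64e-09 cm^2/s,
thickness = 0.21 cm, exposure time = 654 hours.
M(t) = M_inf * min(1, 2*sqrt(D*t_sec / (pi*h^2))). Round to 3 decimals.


Convert time: 654 h = 2354400 s
ratio = min(1, 2*sqrt(2.64e-09*2354400/(pi*0.21^2)))
= 0.423621
M(t) = 4.7 * 0.423621 = 1.991%

1.991


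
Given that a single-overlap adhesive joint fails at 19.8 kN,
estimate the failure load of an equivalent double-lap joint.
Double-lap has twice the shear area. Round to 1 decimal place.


Double-lap factor = 2
Expected load = 19.8 * 2 = 39.6 kN

39.6


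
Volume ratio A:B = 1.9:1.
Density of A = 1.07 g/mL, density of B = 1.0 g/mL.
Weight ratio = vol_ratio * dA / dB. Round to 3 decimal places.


Wt ratio = 1.9 * 1.07 / 1.0
= 2.033

2.033


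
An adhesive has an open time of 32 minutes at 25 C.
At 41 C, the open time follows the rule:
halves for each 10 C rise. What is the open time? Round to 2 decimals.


Factor = 2^((41-25)/10) = 3.0314
Open time = 32 / 3.0314 = 10.56 min

10.56


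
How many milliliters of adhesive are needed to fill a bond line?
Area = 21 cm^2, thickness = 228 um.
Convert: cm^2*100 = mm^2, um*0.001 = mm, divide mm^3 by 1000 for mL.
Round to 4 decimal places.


= (21 * 100) * (228 * 0.001) / 1000
= 0.4788 mL

0.4788


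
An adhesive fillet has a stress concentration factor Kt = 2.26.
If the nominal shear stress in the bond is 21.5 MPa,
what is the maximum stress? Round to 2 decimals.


Max stress = 21.5 * 2.26 = 48.59 MPa

48.59


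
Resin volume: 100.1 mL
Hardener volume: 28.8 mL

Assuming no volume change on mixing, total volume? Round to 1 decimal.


V_total = 100.1 + 28.8 = 128.9 mL

128.9


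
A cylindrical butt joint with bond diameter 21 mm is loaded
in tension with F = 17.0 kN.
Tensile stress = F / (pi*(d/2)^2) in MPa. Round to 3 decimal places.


Area = pi * (21/2)^2 = 346.3606 mm^2
Stress = 17.0*1000 / 346.3606
= 49.082 MPa

49.082


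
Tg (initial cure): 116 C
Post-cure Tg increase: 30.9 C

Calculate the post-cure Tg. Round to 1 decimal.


Post-cure Tg = 116 + 30.9 = 146.9 C

146.9


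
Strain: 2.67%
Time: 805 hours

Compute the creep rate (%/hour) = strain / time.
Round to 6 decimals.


Creep rate = 2.67 / 805
= 0.003317 %/h

0.003317


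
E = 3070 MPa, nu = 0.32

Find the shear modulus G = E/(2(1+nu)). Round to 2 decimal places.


G = 3070 / (2 * 1.32)
= 1162.88 MPa

1162.88


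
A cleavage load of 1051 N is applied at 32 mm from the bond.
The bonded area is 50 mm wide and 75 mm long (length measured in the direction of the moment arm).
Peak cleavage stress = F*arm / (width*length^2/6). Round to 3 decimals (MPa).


Moment = 1051 * 32 = 33632 N*mm
Section modulus = 50 * 5625 / 6 = 281250 / 6 mm^3
Stress = 33632 / (281250 / 6) = 201792 / 281250
= 0.717 MPa

0.717


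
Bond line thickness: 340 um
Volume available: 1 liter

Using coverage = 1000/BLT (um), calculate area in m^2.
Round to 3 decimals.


1 L = 1e6 mm^3, thickness = 340 um = 0.34 mm
Area = 1e6 / 0.34 mm^2 = (1e6 / 0.34) / 1e6 m^2 = 1000 / 340 m^2
= 2.941 m^2

2.941


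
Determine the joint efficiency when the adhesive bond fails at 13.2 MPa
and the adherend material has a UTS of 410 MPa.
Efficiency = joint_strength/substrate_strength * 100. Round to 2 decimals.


Joint efficiency = 13.2 / 410 * 100
= 3.22%

3.22


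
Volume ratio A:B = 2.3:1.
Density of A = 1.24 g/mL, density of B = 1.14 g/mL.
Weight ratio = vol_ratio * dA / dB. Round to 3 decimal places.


Wt ratio = 2.3 * 1.24 / 1.14
= 2.502

2.502


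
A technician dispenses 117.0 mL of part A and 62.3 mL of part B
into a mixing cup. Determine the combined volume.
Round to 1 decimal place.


Combined volume = 117.0 + 62.3
= 179.3 mL

179.3


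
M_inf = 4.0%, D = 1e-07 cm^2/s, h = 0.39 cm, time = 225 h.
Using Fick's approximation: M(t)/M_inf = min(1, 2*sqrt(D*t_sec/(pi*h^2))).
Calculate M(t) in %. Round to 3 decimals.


t = 810000 s
ratio = min(1, 2*sqrt(1e-07*810000/(pi*0.1521)))
= 0.823442
M(t) = 4.0 * 0.823442 = 3.294%

3.294


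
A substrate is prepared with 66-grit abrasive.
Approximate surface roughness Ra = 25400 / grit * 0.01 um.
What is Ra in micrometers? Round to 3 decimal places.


Ra = 25400 / 66 * 0.01 = 3.848 um

3.848


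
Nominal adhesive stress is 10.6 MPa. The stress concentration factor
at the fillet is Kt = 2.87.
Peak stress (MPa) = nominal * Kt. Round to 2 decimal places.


Peak = 10.6 * 2.87 = 30.42 MPa

30.42


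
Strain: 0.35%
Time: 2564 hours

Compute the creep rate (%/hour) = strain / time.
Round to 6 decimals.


Creep rate = 0.35 / 2564
= 0.000137 %/h

0.000137


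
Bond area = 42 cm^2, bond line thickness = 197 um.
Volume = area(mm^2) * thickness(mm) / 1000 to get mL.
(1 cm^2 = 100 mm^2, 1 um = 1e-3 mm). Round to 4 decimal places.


area_mm2 = 42 * 100 = 4200
blt_mm = 197 * 1e-3 = 0.197
vol_mm3 = 4200 * 0.197 = 827.4
vol_mL = 827.4 / 1000 = 0.8274 mL

0.8274


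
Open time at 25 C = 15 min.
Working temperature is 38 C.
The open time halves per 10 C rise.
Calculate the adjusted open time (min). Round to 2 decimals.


factor = 2^((38 - 25) / 10) = 2.4623
ot = 15 / 2.4623 = 6.09 min

6.09


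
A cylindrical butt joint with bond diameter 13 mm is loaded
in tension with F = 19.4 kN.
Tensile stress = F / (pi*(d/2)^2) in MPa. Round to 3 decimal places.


Area = pi * (13/2)^2 = 132.7323 mm^2
Stress = 19.4*1000 / 132.7323
= 146.159 MPa

146.159


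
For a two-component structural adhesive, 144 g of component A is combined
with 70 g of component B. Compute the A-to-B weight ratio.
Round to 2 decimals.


Weight ratio A:B = 144 / 70
= 2.06

2.06


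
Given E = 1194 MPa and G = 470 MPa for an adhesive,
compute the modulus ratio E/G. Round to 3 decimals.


E/G ratio = 1194 / 470 = 2.540

2.540


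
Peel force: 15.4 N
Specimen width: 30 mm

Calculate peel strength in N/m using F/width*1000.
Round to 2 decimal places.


Peel strength = 15.4 / 30 * 1000 = 513.33 N/m

513.33


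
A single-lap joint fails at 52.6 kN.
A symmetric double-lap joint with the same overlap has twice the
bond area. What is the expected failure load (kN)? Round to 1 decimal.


Double-lap load = 2 * 52.6 = 105.2 kN

105.2


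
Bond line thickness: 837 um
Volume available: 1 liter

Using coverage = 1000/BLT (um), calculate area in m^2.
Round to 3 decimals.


1 L = 1e6 mm^3, thickness = 837 um = 0.837 mm
Area = 1e6 / 0.837 mm^2 = (1e6 / 0.837) / 1e6 m^2 = 1000 / 837 m^2
= 1.195 m^2

1.195


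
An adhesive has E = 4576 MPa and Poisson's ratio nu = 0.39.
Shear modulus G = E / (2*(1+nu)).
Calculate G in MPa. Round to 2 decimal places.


G = 4576 / (2*(1+0.39))
= 4576 / 2.78
= 1646.04 MPa

1646.04


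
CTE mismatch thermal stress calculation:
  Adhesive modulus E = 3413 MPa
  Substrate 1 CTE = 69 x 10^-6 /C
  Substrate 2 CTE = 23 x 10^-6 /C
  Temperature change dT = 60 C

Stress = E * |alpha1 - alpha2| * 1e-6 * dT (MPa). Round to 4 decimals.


delta_alpha = |69 - 23| = 46 x 10^-6/C
Stress = 3413 * 46e-6 * 60
= 9.4199 MPa

9.4199


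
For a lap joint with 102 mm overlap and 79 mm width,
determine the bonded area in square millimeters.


Area = 102 * 79 = 8058 mm^2

8058


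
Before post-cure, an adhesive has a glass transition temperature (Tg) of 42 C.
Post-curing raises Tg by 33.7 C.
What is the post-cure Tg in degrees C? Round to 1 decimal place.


Tg_post = Tg_base + delta_Tg
= 42 + 33.7
= 75.7 C

75.7


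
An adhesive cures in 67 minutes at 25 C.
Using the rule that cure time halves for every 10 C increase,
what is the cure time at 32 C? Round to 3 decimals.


Factor = 2^((32 - 25) / 10) = 1.6245
Cure time = 67 / 1.6245
= 41.243 minutes

41.243


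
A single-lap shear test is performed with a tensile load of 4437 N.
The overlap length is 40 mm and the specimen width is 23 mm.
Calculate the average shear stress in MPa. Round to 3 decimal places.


Shear stress = F / (overlap * width)
= 4437 / (40 * 23)
= 4437 / 920
= 4.823 MPa

4.823


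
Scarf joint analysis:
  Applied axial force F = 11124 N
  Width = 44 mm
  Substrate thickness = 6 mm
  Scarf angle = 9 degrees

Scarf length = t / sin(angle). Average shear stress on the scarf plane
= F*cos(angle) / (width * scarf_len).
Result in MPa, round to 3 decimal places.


Scarf length = 6 / sin(9 deg) = 38.3547 mm
cos(9 deg) = 0.987688
Shear = 11124 * 0.987688 / (44 * 38.3547)
= 6.510 MPa

6.510


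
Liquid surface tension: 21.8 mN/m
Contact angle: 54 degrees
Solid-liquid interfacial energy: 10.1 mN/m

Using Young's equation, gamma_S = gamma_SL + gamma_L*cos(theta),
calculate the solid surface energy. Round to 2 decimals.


gamma_S = 10.1 + 21.8 * cos(54)
= 22.91 mN/m

22.91


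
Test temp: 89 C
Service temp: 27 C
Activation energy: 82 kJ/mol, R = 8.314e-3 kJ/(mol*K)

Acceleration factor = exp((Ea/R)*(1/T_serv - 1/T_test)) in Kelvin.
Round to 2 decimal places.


AF = exp((82/0.008314)*(1/300.15 - 1/362.15))
= 277.44

277.44


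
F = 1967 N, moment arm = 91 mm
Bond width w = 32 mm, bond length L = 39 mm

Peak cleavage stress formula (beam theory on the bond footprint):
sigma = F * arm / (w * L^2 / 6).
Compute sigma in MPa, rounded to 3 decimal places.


sigma = (1967 * 91) / (32 * 1521 / 6)
= 178997 * 6 / 48672
= 1073982 / 48672
= 22.066 MPa

22.066


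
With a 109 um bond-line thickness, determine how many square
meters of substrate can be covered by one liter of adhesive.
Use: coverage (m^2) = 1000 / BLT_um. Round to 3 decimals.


Coverage = 1000 / 109 = 9.174 m^2

9.174


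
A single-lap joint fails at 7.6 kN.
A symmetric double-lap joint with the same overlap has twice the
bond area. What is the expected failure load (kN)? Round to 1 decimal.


Double-lap load = 2 * 7.6 = 15.2 kN

15.2


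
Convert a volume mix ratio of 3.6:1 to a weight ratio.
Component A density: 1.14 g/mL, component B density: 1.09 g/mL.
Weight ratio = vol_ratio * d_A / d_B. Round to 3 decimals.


= 3.6 * 1.14 / 1.09 = 3.765

3.765


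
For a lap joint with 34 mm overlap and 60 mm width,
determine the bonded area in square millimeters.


Area = 34 * 60 = 2040 mm^2

2040


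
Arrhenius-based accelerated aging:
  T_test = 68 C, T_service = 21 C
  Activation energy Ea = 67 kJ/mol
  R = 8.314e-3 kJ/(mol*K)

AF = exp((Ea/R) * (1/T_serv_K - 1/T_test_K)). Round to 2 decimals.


T_test_K = 341.15, T_serv_K = 294.15
AF = exp((67/8.314e-3) * (1/294.15 - 1/341.15))
= 43.57

43.57


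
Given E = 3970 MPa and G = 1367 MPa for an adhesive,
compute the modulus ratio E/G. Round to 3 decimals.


E/G ratio = 3970 / 1367 = 2.904

2.904


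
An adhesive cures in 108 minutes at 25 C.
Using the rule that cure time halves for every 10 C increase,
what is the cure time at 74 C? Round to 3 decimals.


Factor = 2^((74 - 25) / 10) = 29.8571
Cure time = 108 / 29.8571
= 3.617 minutes

3.617


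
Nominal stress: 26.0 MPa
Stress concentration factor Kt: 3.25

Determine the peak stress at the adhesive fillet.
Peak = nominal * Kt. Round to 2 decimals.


Peak stress = 26.0 * 3.25
= 84.50 MPa

84.50


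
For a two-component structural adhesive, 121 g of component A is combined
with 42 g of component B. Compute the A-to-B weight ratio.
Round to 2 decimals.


Weight ratio A:B = 121 / 42
= 2.88

2.88


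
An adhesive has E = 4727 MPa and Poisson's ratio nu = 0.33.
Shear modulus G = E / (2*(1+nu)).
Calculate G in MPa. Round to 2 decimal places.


G = 4727 / (2*(1+0.33))
= 4727 / 2.66
= 1777.07 MPa

1777.07


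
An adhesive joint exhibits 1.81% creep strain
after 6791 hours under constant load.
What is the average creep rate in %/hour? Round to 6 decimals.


Creep rate = strain / time
= 1.81 / 6791
= 0.000267 %/h

0.000267


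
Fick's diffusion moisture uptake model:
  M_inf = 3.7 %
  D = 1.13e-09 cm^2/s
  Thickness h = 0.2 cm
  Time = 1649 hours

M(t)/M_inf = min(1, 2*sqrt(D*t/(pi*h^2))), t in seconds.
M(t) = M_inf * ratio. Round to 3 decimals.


t_sec = 1649 * 3600 = 5936400
ratio = 2*sqrt(1.13e-09*5936400/(pi*0.2^2))
= min(1, 0.462089)
= 0.462089
M(t) = 3.7 * 0.462089 = 1.710 %

1.710


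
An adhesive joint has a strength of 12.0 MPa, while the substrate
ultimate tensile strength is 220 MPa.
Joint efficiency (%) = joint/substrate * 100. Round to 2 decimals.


Efficiency = 12.0 / 220 * 100
= 5.45%

5.45


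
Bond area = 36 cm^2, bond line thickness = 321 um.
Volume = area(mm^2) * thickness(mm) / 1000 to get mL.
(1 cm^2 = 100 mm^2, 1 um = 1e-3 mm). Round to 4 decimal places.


area_mm2 = 36 * 100 = 3600
blt_mm = 321 * 1e-3 = 0.321
vol_mm3 = 3600 * 0.321 = 1155.6
vol_mL = 1155.6 / 1000 = 1.1556 mL

1.1556


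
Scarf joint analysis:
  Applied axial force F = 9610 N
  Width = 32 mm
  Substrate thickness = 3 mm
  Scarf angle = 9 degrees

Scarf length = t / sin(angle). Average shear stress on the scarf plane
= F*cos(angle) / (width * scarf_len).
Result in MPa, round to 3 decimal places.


Scarf length = 3 / sin(9 deg) = 19.1774 mm
cos(9 deg) = 0.987688
Shear = 9610 * 0.987688 / (32 * 19.1774)
= 15.467 MPa

15.467


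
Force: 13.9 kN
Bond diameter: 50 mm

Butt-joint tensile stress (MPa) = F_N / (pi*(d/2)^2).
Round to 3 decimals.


F_N = 13.9 * 1000 = 13900.0 N
A = pi*(25.0)^2 = 1963.4954 mm^2
stress = 13900.0 / 1963.4954 = 7.079 MPa

7.079


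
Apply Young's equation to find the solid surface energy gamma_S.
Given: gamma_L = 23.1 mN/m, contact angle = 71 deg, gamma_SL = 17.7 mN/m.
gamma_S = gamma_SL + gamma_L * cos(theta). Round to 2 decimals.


theta_rad = 71 * pi/180 = 1.239184
gamma_S = 17.7 + 23.1 * cos(1.239184)
= 25.22 mN/m

25.22


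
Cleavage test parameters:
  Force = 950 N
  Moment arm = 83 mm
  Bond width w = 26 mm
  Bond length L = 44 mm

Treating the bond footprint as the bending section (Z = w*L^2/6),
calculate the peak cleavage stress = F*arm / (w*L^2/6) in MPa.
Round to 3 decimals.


M = 950 * 83 = 78850 N*mm
Z = 26 * 44^2 / 6 = 50336 / 6 mm^3
sigma = M / Z = 6 * 78850 / 50336 = 473100 / 50336
= 9.399 MPa

9.399


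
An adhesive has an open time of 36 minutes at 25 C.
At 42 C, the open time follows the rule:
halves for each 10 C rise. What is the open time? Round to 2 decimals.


Factor = 2^((42-25)/10) = 3.2490
Open time = 36 / 3.2490 = 11.08 min

11.08


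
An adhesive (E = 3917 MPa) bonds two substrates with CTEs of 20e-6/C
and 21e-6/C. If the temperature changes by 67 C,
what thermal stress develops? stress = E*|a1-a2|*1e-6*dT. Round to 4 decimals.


Stress = 3917 * |20 - 21| * 1e-6 * 67
= 0.2624 MPa

0.2624


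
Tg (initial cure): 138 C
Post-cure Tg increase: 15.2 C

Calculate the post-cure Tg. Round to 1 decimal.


Post-cure Tg = 138 + 15.2 = 153.2 C

153.2


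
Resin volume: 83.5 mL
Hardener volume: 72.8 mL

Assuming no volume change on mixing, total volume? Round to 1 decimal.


V_total = 83.5 + 72.8 = 156.3 mL

156.3


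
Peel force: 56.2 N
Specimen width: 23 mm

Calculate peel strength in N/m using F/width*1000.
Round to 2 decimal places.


Peel strength = 56.2 / 23 * 1000 = 2443.48 N/m

2443.48


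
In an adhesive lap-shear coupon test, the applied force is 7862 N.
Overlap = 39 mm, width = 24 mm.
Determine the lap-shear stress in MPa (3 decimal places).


stress = F / (overlap * width)
= 7862 / (39 * 24)
= 8.400 MPa

8.400


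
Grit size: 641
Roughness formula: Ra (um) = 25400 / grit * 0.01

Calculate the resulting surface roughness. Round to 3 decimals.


Ra = 25400 / 641 * 0.01
= 0.396 um

0.396


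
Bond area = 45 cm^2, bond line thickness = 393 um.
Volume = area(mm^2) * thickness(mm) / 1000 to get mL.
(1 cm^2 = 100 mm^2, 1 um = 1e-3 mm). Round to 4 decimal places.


area_mm2 = 45 * 100 = 4500
blt_mm = 393 * 1e-3 = 0.393
vol_mm3 = 4500 * 0.393 = 1768.5
vol_mL = 1768.5 / 1000 = 1.7685 mL

1.7685


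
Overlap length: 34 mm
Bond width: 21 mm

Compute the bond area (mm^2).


Bond area = 34 * 21 = 714 mm^2

714


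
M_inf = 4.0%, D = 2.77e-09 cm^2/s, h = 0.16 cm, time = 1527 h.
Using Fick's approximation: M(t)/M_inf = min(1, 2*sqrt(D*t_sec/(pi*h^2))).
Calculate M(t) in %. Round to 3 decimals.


t = 5497200 s
ratio = min(1, 2*sqrt(2.77e-09*5497200/(pi*0.0256)))
= 0.870253
M(t) = 4.0 * 0.870253 = 3.481%

3.481


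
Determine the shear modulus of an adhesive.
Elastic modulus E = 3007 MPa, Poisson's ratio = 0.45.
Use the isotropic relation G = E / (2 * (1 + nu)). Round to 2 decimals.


G = 3007 / (2*(1+0.45)) = 3007 / 2.90
= 1036.90 MPa

1036.90


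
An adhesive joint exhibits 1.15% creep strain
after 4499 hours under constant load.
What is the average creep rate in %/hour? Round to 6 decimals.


Creep rate = strain / time
= 1.15 / 4499
= 0.000256 %/h

0.000256


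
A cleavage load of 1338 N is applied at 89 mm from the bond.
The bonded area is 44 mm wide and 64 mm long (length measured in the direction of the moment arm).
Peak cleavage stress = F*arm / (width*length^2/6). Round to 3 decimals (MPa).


Moment = 1338 * 89 = 119082 N*mm
Section modulus = 44 * 4096 / 6 = 180224 / 6 mm^3
Stress = 119082 / (180224 / 6) = 714492 / 180224
= 3.964 MPa

3.964


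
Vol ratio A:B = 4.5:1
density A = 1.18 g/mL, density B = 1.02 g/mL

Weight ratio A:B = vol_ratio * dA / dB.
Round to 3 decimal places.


Weight ratio = 4.5 * 1.18 / 1.02
= 5.206

5.206


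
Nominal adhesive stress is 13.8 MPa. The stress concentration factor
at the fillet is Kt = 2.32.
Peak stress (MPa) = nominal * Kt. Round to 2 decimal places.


Peak = 13.8 * 2.32 = 32.02 MPa

32.02


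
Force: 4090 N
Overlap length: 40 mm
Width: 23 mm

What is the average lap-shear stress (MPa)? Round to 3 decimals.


Average shear stress = F / (overlap * width)
= 4090 / (40 * 23)
= 4.446 MPa

4.446


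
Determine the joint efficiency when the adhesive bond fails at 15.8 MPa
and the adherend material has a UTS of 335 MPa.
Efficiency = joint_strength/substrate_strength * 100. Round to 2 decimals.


Joint efficiency = 15.8 / 335 * 100
= 4.72%

4.72


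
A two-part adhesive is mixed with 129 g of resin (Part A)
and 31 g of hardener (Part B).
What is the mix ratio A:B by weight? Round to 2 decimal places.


Mix ratio = mass_A / mass_B
= 129 / 31
= 4.16

4.16


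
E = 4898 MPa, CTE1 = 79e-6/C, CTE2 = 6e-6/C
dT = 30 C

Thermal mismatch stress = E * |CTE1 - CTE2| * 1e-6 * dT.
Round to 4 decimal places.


= 4898 * 73e-6 * 30
= 10.7266 MPa

10.7266


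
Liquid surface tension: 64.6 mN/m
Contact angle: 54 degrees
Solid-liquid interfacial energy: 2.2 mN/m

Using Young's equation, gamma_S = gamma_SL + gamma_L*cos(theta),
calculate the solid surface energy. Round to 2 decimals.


gamma_S = 2.2 + 64.6 * cos(54)
= 40.17 mN/m

40.17


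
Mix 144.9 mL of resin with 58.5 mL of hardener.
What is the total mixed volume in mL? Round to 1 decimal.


Total = 144.9 + 58.5 = 203.4 mL

203.4


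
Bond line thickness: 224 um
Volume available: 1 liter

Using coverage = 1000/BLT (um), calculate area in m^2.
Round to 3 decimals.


1 L = 1e6 mm^3, thickness = 224 um = 0.224 mm
Area = 1e6 / 0.224 mm^2 = (1e6 / 0.224) / 1e6 m^2 = 1000 / 224 m^2
= 4.464 m^2

4.464


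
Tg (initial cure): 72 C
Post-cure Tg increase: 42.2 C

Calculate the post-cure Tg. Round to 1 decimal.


Post-cure Tg = 72 + 42.2 = 114.2 C

114.2


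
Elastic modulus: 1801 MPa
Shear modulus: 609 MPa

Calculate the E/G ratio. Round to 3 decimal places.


E / G = 1801 / 609 = 2.957

2.957


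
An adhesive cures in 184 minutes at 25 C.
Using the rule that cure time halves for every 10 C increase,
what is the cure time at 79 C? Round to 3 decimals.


Factor = 2^((79 - 25) / 10) = 42.2243
Cure time = 184 / 42.2243
= 4.358 minutes

4.358


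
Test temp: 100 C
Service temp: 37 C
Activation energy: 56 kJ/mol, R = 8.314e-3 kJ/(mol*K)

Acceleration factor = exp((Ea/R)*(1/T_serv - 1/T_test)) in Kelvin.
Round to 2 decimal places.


AF = exp((56/0.008314)*(1/310.15 - 1/373.15))
= 39.12

39.12


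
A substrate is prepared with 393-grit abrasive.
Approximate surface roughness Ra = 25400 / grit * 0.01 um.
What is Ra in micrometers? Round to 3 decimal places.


Ra = 25400 / 393 * 0.01 = 0.646 um

0.646


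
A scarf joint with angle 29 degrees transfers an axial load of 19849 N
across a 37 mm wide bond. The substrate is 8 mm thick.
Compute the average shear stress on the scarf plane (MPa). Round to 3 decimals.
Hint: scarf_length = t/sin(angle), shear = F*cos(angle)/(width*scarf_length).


scarf_length = 8 / sin(29 deg) = 16.5013 mm
cos(29 deg) = 0.874620
shear stress = 19849 * 0.874620 / (37 * 16.5013)
= 28.434 MPa

28.434


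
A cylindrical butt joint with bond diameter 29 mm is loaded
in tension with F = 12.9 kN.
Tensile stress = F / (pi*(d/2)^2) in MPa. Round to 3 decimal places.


Area = pi * (29/2)^2 = 660.5199 mm^2
Stress = 12.9*1000 / 660.5199
= 19.530 MPa

19.530


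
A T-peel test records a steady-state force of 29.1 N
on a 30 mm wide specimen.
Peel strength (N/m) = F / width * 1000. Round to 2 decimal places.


Peel strength = 29.1 / 30 * 1000
= 970.00 N/m

970.00


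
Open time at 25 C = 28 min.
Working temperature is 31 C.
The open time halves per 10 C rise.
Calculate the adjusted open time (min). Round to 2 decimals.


factor = 2^((31 - 25) / 10) = 1.5157
ot = 28 / 1.5157 = 18.47 min

18.47


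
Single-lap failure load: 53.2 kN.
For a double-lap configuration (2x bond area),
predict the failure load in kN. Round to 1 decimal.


Failure load = 53.2 * 2 = 106.4 kN

106.4


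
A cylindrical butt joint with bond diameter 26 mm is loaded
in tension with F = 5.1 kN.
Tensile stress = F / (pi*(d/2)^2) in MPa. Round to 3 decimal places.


Area = pi * (26/2)^2 = 530.9292 mm^2
Stress = 5.1*1000 / 530.9292
= 9.606 MPa

9.606


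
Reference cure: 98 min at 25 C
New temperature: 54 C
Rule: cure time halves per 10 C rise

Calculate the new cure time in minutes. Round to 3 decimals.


factor = 2^((54-25)/10) = 7.4643
t_new = 98 / 7.4643 = 13.129 min

13.129


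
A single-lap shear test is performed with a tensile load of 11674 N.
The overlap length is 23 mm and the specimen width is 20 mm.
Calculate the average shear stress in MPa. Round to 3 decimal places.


Shear stress = F / (overlap * width)
= 11674 / (23 * 20)
= 11674 / 460
= 25.378 MPa

25.378


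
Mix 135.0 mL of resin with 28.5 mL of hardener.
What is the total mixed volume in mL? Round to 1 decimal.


Total = 135.0 + 28.5 = 163.5 mL

163.5


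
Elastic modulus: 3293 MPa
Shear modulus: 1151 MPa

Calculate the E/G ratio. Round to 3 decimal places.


E / G = 3293 / 1151 = 2.861

2.861


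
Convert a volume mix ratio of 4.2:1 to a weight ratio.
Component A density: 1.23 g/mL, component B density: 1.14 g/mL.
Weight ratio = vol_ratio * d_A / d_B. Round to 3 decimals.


= 4.2 * 1.23 / 1.14 = 4.532

4.532


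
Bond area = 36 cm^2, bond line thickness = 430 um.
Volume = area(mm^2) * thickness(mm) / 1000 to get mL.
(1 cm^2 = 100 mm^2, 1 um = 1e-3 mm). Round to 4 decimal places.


area_mm2 = 36 * 100 = 3600
blt_mm = 430 * 1e-3 = 0.43
vol_mm3 = 3600 * 0.43 = 1548.0
vol_mL = 1548.0 / 1000 = 1.5480 mL

1.5480


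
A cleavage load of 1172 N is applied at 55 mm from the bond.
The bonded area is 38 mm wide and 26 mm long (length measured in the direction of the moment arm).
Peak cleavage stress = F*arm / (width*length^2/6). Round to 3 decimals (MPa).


Moment = 1172 * 55 = 64460 N*mm
Section modulus = 38 * 676 / 6 = 25688 / 6 mm^3
Stress = 64460 / (25688 / 6) = 386760 / 25688
= 15.056 MPa

15.056


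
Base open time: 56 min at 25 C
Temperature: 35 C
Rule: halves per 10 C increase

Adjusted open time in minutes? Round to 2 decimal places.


Acceleration = 2^((35-25)/10) = 2.0000
Open time = 56 / 2.0000 = 28.00 min

28.00


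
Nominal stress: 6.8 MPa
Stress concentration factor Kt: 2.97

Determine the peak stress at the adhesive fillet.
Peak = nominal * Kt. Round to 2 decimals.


Peak stress = 6.8 * 2.97
= 20.20 MPa

20.20


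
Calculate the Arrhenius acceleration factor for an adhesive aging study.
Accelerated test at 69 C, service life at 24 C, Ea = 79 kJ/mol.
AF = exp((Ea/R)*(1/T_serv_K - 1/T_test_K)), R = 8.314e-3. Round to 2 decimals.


T_test = 342.15 K, T_serv = 297.15 K
Ea/R = 79 / 0.008314 = 9502.04
AF = exp(9502.04 * (1/297.15 - 1/342.15))
= 67.07

67.07


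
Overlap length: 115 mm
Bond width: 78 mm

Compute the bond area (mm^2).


Bond area = 115 * 78 = 8970 mm^2

8970


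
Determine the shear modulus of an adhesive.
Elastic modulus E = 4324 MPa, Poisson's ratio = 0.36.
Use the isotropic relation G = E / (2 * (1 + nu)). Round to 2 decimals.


G = 4324 / (2*(1+0.36)) = 4324 / 2.72
= 1589.71 MPa

1589.71


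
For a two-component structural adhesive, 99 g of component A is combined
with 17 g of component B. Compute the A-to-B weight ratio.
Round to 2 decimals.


Weight ratio A:B = 99 / 17
= 5.82

5.82


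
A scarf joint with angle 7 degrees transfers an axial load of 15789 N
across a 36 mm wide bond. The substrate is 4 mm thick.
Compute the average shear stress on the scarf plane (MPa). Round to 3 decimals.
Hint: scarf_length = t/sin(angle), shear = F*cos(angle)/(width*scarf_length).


scarf_length = 4 / sin(7 deg) = 32.8220 mm
cos(7 deg) = 0.992546
shear stress = 15789 * 0.992546 / (36 * 32.8220)
= 13.263 MPa

13.263


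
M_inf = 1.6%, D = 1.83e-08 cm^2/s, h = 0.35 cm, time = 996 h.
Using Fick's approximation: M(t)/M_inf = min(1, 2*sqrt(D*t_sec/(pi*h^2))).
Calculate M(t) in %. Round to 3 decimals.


t = 3585600 s
ratio = min(1, 2*sqrt(1.83e-08*3585600/(pi*0.1225)))
= 0.825835
M(t) = 1.6 * 0.825835 = 1.321%

1.321


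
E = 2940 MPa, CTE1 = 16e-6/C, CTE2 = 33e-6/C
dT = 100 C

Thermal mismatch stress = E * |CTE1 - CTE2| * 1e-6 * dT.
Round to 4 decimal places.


= 2940 * 17e-6 * 100
= 4.9980 MPa

4.9980


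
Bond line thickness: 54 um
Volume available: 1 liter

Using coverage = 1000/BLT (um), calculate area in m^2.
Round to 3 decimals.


1 L = 1e6 mm^3, thickness = 54 um = 0.054 mm
Area = 1e6 / 0.054 mm^2 = (1e6 / 0.054) / 1e6 m^2 = 1000 / 54 m^2
= 18.519 m^2

18.519


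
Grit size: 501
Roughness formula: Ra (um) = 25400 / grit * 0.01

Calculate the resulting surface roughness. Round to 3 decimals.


Ra = 25400 / 501 * 0.01
= 0.507 um

0.507


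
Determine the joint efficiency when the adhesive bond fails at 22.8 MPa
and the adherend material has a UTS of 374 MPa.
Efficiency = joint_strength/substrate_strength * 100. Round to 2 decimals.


Joint efficiency = 22.8 / 374 * 100
= 6.10%

6.10


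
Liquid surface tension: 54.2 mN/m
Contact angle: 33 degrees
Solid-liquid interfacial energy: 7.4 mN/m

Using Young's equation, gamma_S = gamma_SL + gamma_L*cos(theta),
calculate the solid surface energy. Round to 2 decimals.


gamma_S = 7.4 + 54.2 * cos(33)
= 52.86 mN/m

52.86


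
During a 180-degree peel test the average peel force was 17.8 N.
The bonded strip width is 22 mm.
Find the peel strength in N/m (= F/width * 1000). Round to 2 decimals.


Peel strength = F/width * 1000
= 17.8 / 22 * 1000
= 809.09 N/m

809.09


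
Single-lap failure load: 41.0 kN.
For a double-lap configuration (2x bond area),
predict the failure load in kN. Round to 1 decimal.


Failure load = 41.0 * 2 = 82.0 kN

82.0


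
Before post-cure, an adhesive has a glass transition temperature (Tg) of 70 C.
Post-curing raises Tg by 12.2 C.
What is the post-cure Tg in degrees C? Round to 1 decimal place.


Tg_post = Tg_base + delta_Tg
= 70 + 12.2
= 82.2 C

82.2


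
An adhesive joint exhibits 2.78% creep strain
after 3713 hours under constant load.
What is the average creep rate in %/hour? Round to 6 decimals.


Creep rate = strain / time
= 2.78 / 3713
= 0.000749 %/h

0.000749


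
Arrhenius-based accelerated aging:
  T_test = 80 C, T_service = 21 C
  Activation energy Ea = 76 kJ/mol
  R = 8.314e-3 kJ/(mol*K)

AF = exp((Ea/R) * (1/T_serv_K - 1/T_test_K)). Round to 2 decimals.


T_test_K = 353.15, T_serv_K = 294.15
AF = exp((76/8.314e-3) * (1/294.15 - 1/353.15))
= 179.81

179.81


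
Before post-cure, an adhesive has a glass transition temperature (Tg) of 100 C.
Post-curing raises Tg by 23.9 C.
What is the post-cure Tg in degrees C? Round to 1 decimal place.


Tg_post = Tg_base + delta_Tg
= 100 + 23.9
= 123.9 C

123.9


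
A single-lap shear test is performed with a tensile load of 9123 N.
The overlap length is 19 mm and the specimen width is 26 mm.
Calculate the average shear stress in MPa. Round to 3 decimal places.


Shear stress = F / (overlap * width)
= 9123 / (19 * 26)
= 9123 / 494
= 18.468 MPa

18.468


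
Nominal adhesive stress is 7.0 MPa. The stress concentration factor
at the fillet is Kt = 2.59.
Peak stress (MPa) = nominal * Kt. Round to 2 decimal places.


Peak = 7.0 * 2.59 = 18.13 MPa

18.13


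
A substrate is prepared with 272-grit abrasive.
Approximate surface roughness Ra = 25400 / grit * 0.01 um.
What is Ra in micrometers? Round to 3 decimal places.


Ra = 25400 / 272 * 0.01 = 0.934 um

0.934


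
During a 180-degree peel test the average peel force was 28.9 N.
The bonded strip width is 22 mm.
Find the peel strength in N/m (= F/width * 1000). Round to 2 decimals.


Peel strength = F/width * 1000
= 28.9 / 22 * 1000
= 1313.64 N/m

1313.64


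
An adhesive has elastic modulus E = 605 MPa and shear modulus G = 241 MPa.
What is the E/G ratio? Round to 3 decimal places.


E/G = 605 / 241 = 2.510

2.510


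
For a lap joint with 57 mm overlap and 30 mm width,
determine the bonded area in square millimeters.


Area = 57 * 30 = 1710 mm^2

1710


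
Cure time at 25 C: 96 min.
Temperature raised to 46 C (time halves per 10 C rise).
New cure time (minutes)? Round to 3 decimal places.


Acceleration factor = 2^(21/10) = 4.2871
New time = 96 / 4.2871 = 22.393 min

22.393


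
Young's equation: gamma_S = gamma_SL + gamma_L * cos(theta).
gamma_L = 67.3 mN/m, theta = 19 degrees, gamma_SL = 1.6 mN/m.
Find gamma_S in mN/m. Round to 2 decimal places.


cos(19 deg) = 0.945519
gamma_S = 1.6 + 67.3 * 0.945519
= 65.23 mN/m

65.23


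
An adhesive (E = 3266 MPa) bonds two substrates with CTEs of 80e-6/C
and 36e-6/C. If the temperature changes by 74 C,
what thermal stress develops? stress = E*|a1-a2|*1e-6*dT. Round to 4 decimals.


Stress = 3266 * |80 - 36| * 1e-6 * 74
= 10.6341 MPa

10.6341


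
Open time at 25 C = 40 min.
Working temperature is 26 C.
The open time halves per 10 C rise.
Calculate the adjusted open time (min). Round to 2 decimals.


factor = 2^((26 - 25) / 10) = 1.0718
ot = 40 / 1.0718 = 37.32 min

37.32


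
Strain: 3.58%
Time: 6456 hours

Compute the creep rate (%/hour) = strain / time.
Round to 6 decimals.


Creep rate = 3.58 / 6456
= 0.000555 %/h

0.000555


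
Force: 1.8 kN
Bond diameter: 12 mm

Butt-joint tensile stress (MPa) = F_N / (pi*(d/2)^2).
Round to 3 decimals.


F_N = 1.8 * 1000 = 1800.0 N
A = pi*(6.0)^2 = 113.0973 mm^2
stress = 1800.0 / 113.0973 = 15.915 MPa

15.915


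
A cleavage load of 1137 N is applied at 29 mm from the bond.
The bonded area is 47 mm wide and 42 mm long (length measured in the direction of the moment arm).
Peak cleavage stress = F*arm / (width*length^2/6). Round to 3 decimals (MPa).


Moment = 1137 * 29 = 32973 N*mm
Section modulus = 47 * 1764 / 6 = 82908 / 6 mm^3
Stress = 32973 / (82908 / 6) = 197838 / 82908
= 2.386 MPa

2.386


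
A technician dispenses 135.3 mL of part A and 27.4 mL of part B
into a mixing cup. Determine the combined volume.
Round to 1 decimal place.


Combined volume = 135.3 + 27.4
= 162.7 mL

162.7


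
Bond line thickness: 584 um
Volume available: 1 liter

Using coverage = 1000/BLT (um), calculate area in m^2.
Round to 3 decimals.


1 L = 1e6 mm^3, thickness = 584 um = 0.584 mm
Area = 1e6 / 0.584 mm^2 = (1e6 / 0.584) / 1e6 m^2 = 1000 / 584 m^2
= 1.712 m^2

1.712


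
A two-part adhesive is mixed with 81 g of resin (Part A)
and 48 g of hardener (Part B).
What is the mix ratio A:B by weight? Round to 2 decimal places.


Mix ratio = mass_A / mass_B
= 81 / 48
= 1.69

1.69


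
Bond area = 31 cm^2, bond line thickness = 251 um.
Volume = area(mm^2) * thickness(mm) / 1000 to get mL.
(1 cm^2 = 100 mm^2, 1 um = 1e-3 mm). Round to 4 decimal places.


area_mm2 = 31 * 100 = 3100
blt_mm = 251 * 1e-3 = 0.251
vol_mm3 = 3100 * 0.251 = 778.1
vol_mL = 778.1 / 1000 = 0.7781 mL

0.7781


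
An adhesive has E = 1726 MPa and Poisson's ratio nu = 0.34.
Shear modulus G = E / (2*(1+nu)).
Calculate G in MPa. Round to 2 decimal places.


G = 1726 / (2*(1+0.34))
= 1726 / 2.68
= 644.03 MPa

644.03


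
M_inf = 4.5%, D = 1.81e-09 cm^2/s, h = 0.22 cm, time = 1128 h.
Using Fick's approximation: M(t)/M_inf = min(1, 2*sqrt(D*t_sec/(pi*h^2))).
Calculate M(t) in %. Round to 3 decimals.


t = 4060800 s
ratio = min(1, 2*sqrt(1.81e-09*4060800/(pi*0.0484)))
= 0.439721
M(t) = 4.5 * 0.439721 = 1.979%

1.979


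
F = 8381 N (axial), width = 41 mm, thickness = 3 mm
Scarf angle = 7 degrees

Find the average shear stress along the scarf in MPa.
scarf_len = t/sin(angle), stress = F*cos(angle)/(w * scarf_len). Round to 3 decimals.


scarf_len = 3/sin(7 deg) = 24.6165
cos(7 deg) = 0.992546
stress = 8381*0.992546/(41*24.6165) = 8.242 MPa

8.242


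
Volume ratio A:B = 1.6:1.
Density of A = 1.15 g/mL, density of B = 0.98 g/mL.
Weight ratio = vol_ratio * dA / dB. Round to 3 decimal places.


Wt ratio = 1.6 * 1.15 / 0.98
= 1.878

1.878
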